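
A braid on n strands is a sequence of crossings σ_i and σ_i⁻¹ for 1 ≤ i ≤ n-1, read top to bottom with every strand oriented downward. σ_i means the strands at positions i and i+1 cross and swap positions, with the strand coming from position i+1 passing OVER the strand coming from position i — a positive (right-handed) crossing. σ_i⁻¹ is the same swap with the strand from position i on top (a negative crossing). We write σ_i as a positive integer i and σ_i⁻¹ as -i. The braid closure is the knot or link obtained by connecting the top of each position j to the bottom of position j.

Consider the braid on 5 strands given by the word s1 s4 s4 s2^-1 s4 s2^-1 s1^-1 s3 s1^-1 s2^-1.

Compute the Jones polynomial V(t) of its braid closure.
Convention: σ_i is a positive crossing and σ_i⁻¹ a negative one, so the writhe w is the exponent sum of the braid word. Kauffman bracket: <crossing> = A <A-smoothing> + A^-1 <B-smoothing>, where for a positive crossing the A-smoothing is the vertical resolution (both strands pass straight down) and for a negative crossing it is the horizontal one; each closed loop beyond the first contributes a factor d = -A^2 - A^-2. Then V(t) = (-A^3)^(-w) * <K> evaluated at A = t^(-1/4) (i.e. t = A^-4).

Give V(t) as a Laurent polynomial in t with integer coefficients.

Braid: s1 s4 s4 s2^-1 s4 s2^-1 s1^-1 s3 s1^-1 s2^-1 on 5 strands, 10 crossings.
Writhe w = (#positive) - (#negative) = 5 - 5 = 0.
State-sum expansion of <K>. There are 2^10 = 1024 states.
For each crossing: s=0 is the vertical smoothing, s=1 horizontal. Crossing k contributes A^(sign_k * (1 - 2*s_k)); loop factor d = -A^2 - A^-2.
Tabulate the states by total A-exponent and number of loops L (A-exp: L × count):
  A^10: L=6 ×1
  A^8: L=5 ×10
  A^6: L=4 ×40, L=6 ×5
  A^4: L=3 ×80, L=5 ×39, L=7 ×1
  A^2: L=2 ×79, L=4 ×117, L=6 ×14
  A^0: L=1 ×30, L=3 ×158, L=5 ×62, L=7 ×2
  A^-2: L=2 ×84, L=4 ×111, L=6 ×15
  A^-4: L=1 ×9, L=3 ×74, L=5 ×36, L=7 ×1
  A^-6: L=2 ×12, L=4 ×29, L=6 ×4
  A^-8: L=3 ×6, L=5 ×4
  A^-10: L=4 ×1
Each group contributes A^e * Σ count * d^(L-1):
Powers of d = -A^2 - A^-2: d^2 = A^4 + 2 + A^-4; d^3 = -A^6 - 3*A^2 - 3*A^-2 - A^-6; d^4 = A^8 + 4*A^4 + 6 + 4*A^-4 + A^-8; d^5 = -A^10 - 5*A^6 - 10*A^2 - 10*A^-2 - 5*A^-6 - A^-10; d^6 = A^12 + 6*A^8 + 15*A^4 + 20 + 15*A^-4 + 6*A^-8 + A^-12.
  A^10 * (d^5) = -A^20 - 5*A^16 - 10*A^12 - 10*A^8 - 5*A^4 - 1
  A^8 * (10*d^4) = 10*A^16 + 40*A^12 + 60*A^8 + 40*A^4 + 10
  A^6 * (40*d^3 + 5*d^5) = -5*A^16 - 65*A^12 - 170*A^8 - 170*A^4 - 65 - 5*A^-4
  A^4 * (80*d^2 + 39*d^4 + d^6) = A^16 + 45*A^12 + 251*A^8 + 414*A^4 + 251 + 45*A^-4 + A^-8
  A^2 * (79*d + 117*d^3 + 14*d^5) = -14*A^12 - 187*A^8 - 570*A^4 - 570 - 187*A^-4 - 14*A^-8
  A^0 * (30 + 158*d^2 + 62*d^4 + 2*d^6) = 2*A^12 + 74*A^8 + 436*A^4 + 758 + 436*A^-4 + 74*A^-8 + 2*A^-12
  A^-2 * (84*d + 111*d^3 + 15*d^5) = -15*A^8 - 186*A^4 - 567 - 567*A^-4 - 186*A^-8 - 15*A^-12
  A^-4 * (9 + 74*d^2 + 36*d^4 + d^6) = A^8 + 42*A^4 + 233 + 393*A^-4 + 233*A^-8 + 42*A^-12 + A^-16
  A^-6 * (12*d + 29*d^3 + 4*d^5) = -4*A^4 - 49 - 139*A^-4 - 139*A^-8 - 49*A^-12 - 4*A^-16
  A^-8 * (6*d^2 + 4*d^4) = 4 + 22*A^-4 + 36*A^-8 + 22*A^-12 + 4*A^-16
  A^-10 * (d^3) = -A^-4 - 3*A^-8 - 3*A^-12 - A^-16
Summing the groups: <K> = -A^20 + A^16 - 2*A^12 + 4*A^8 - 3*A^4 + 4 - 3*A^-4 + 2*A^-8 - A^-12
Normalise by the writhe: (-A^3)^(-w) = (-A^3)^(0) = 1, so f(A) = 1 * <K> = -A^20 + A^16 - 2*A^12 + 4*A^8 - 3*A^4 + 4 - 3*A^-4 + 2*A^-8 - A^-12.
Substitute A = t^(-1/4), i.e. A^e → t^(-e/4): V(t) = -t^3 + 2*t^2 - 3*t + 4 - 3*t^-1 + 4*t^-2 - 2*t^-3 + t^-4 - t^-5

Answer: -t^3 + 2*t^2 - 3*t + 4 - 3*t^-1 + 4*t^-2 - 2*t^-3 + t^-4 - t^-5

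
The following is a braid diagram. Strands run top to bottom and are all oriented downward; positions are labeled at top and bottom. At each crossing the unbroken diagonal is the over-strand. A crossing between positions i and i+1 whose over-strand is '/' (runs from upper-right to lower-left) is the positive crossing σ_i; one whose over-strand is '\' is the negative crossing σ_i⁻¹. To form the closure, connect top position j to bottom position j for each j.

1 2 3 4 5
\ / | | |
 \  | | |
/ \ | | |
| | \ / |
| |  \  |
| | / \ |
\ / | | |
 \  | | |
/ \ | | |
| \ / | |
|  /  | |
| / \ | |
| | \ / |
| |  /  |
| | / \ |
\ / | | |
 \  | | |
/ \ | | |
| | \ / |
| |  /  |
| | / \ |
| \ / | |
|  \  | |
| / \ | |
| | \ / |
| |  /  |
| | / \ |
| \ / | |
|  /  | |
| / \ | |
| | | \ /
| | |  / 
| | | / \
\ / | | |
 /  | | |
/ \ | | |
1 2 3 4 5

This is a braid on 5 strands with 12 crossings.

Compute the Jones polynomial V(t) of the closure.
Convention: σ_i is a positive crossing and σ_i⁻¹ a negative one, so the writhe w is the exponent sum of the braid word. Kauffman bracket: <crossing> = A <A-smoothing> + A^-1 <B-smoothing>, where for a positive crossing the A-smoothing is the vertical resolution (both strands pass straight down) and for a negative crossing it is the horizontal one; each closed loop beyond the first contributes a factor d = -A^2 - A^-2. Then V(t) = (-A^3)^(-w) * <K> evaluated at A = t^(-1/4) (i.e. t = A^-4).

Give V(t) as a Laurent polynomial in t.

-t^5 + 2*t^4 - 2*t^3 + 3*t^2 - 3*t + 3 - 2*t^-1 + t^-2

Derivation:
Reading the diagram top to bottom ('/'-over between positions i,i+1 = s_i, '\'-over = s_i^-1): braid word = s1^-1 s3^-1 s1^-1 s2 s3 s1^-1 s3 s2^-1 s3 s2 s4 s1.
The presented braid s1^-1 s3^-1 s1^-1 s2 s3 s1^-1 s3 s2^-1 s3 s2 s4 s1 on 5 strands reduces by inverse Markov moves (closure unchanged at each step):
  Deconjugate: the word is γ·β·γ⁻¹ with γ = s1^-1 (prefix) and γ⁻¹ = s1 (suffix); strip both.
  Destabilize: the word has the form β·s4 where s4 occurs only as the final letter (β ∈ B_4); drop it and the last strand → 4 strands.
Reduced to β = s3^-1 s1^-1 s2 s3 s1^-1 s3 s2^-1 s3 s2 on 4 strands, 9 crossings.
Compute on β:
Braid: s3^-1 s1^-1 s2 s3 s1^-1 s3 s2^-1 s3 s2 on 4 strands, 9 crossings.
Writhe w = (#positive) - (#negative) = 5 - 4 = 1.
Computing the Kauffman bracket via state sum. There are 2^9 = 512 states.
Each crossing splits two ways (0=vertical, 1=horizontal). The state's weight is A^(#A-smoothings - #B-smoothings) * d^(loops - 1).
Tabulate the states by total A-exponent and number of loops L (A-exp: L × count):
  A^9: L=2 ×1
  A^7: L=1 ×3, L=3 ×6
  A^5: L=2 ×26, L=4 ×10
  A^3: L=1 ×21, L=3 ×58, L=5 ×5
  A^1: L=2 ×86, L=4 ×39, L=6 ×1
  A^-1: L=1 ×35, L=3 ×80, L=5 ×11
  A^-3: L=2 ×53, L=4 ×30, L=6 ×1
  A^-5: L=3 ×32, L=5 ×4
  A^-7: L=4 ×9
  A^-9: L=5 ×1
Each group contributes A^e * Σ count * d^(L-1):
Powers of d = -A^2 - A^-2: d^2 = A^4 + 2 + A^-4; d^3 = -A^6 - 3*A^2 - 3*A^-2 - A^-6; d^4 = A^8 + 4*A^4 + 6 + 4*A^-4 + A^-8; d^5 = -A^10 - 5*A^6 - 10*A^2 - 10*A^-2 - 5*A^-6 - A^-10.
  A^9 * (d) = -A^11 - A^7
  A^7 * (3 + 6*d^2) = 6*A^11 + 15*A^7 + 6*A^3
  A^5 * (26*d + 10*d^3) = -10*A^11 - 56*A^7 - 56*A^3 - 10*A^-1
  A^3 * (21 + 58*d^2 + 5*d^4) = 5*A^11 + 78*A^7 + 167*A^3 + 78*A^-1 + 5*A^-5
  A^1 * (86*d + 39*d^3 + d^5) = -A^11 - 44*A^7 - 213*A^3 - 213*A^-1 - 44*A^-5 - A^-9
  A^-1 * (35 + 80*d^2 + 11*d^4) = 11*A^7 + 124*A^3 + 261*A^-1 + 124*A^-5 + 11*A^-9
  A^-3 * (53*d + 30*d^3 + d^5) = -A^7 - 35*A^3 - 153*A^-1 - 153*A^-5 - 35*A^-9 - A^-13
  A^-5 * (32*d^2 + 4*d^4) = 4*A^3 + 48*A^-1 + 88*A^-5 + 48*A^-9 + 4*A^-13
  A^-7 * (9*d^3) = -9*A^-1 - 27*A^-5 - 27*A^-9 - 9*A^-13
  A^-9 * (d^4) = A^-1 + 4*A^-5 + 6*A^-9 + 4*A^-13 + A^-17
Summing the groups: <K> = -A^11 + 2*A^7 - 3*A^3 + 3*A^-1 - 3*A^-5 + 2*A^-9 - 2*A^-13 + A^-17
Normalise by the writhe: (-A^3)^(-w) = (-A^3)^(-1) = -A^-3, so f(A) = -A^-3 * <K> = A^8 - 2*A^4 + 3 - 3*A^-4 + 3*A^-8 - 2*A^-12 + 2*A^-16 - A^-20.
Substitute A = t^(-1/4), i.e. A^e → t^(-e/4): V(t) = -t^5 + 2*t^4 - 2*t^3 + 3*t^2 - 3*t + 3 - 2*t^-1 + t^-2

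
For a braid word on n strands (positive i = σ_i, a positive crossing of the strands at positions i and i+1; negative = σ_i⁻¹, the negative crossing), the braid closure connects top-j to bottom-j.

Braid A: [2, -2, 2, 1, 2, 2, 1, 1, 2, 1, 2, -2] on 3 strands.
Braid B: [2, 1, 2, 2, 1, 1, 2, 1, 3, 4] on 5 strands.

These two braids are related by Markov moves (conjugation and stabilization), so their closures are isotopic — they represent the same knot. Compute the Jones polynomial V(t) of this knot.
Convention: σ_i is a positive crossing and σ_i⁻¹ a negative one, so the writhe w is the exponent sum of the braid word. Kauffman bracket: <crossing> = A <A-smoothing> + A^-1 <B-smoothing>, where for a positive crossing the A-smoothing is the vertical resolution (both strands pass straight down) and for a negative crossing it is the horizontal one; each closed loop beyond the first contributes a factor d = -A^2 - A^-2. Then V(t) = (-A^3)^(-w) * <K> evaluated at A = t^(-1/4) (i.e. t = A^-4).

Markov-equivalent braids have isotopic closures, hence identical knot invariants. Strip the Markov moves from each word to reach a common short braid β, then compute V(t) once on β.
Braid A: s2 s2^-1 s2 s1 s2 s2 s1 s1 s2 s1 s2 s2^-1 on 3 strands reduces by inverse Markov moves (closure unchanged at each step):
  Deconjugate: the word is γ·β·γ⁻¹ with γ = s2 s2^-1 (prefix) and γ⁻¹ = s2 s2^-1 (suffix); strip both.
Reduced to β = s2 s1 s2 s2 s1 s1 s2 s1 on 3 strands, 8 crossings.
Braid B: s2 s1 s2 s2 s1 s1 s2 s1 s3 s4 on 5 strands reduces by inverse Markov moves (closure unchanged at each step):
  Destabilize: the word has the form β·s4 where s4 occurs only as the final letter (β ∈ B_4); drop it and the last strand → 4 strands.
  Destabilize: the word has the form β·s3 where s3 occurs only as the final letter (β ∈ B_3); drop it and the last strand → 3 strands.
Reduced to β = s2 s1 s2 s2 s1 s1 s2 s1 on 3 strands, 8 crossings.
Both give the same β = s2 s1 s2 s2 s1 s1 s2 s1 on 3 strands, so one state sum suffices:
Braid: s2 s1 s2 s2 s1 s1 s2 s1 on 3 strands, 8 crossings.
Writhe w = (#positive) - (#negative) = 8 - 0 = 8.
Computing the Kauffman bracket via state sum. There are 2^8 = 256 states.
Each crossing splits two ways (0=vertical, 1=horizontal). The state's weight is A^(#A-smoothings - #B-smoothings) * d^(loops - 1).
Tabulate the states by total A-exponent and number of loops L (A-exp: L × count):
  A^8: L=3 ×1
  A^6: L=2 ×8
  A^4: L=1 ×16, L=3 ×12
  A^2: L=2 ×48, L=4 ×8
  A^0: L=1 ×17, L=3 ×51, L=5 ×2
  A^-2: L=2 ×34, L=4 ×22
  A^-4: L=1 ×4, L=3 ×21, L=5 ×3
  A^-6: L=2 ×4, L=4 ×4
  A^-8: L=3 ×1
Each group contributes A^e * Σ count * d^(L-1):
Powers of d = -A^2 - A^-2: d^2 = A^4 + 2 + A^-4; d^3 = -A^6 - 3*A^2 - 3*A^-2 - A^-6; d^4 = A^8 + 4*A^4 + 6 + 4*A^-4 + A^-8.
  A^8 * (d^2) = A^12 + 2*A^8 + A^4
  A^6 * (8*d) = -8*A^8 - 8*A^4
  A^4 * (16 + 12*d^2) = 12*A^8 + 40*A^4 + 12
  A^2 * (48*d + 8*d^3) = -8*A^8 - 72*A^4 - 72 - 8*A^-4
  A^0 * (17 + 51*d^2 + 2*d^4) = 2*A^8 + 59*A^4 + 131 + 59*A^-4 + 2*A^-8
  A^-2 * (34*d + 22*d^3) = -22*A^4 - 100 - 100*A^-4 - 22*A^-8
  A^-4 * (4 + 21*d^2 + 3*d^4) = 3*A^4 + 33 + 64*A^-4 + 33*A^-8 + 3*A^-12
  A^-6 * (4*d + 4*d^3) = -4 - 16*A^-4 - 16*A^-8 - 4*A^-12
  A^-8 * (d^2) = A^-4 + 2*A^-8 + A^-12
Summing the groups: <K> = A^12 + A^4 - A^-8
Normalise by the writhe: (-A^3)^(-w) = (-A^3)^(-8) = A^-24, so f(A) = A^-24 * <K> = A^-12 + A^-20 - A^-32.
Substitute A = t^(-1/4), i.e. A^e → t^(-e/4): V(t) = -t^8 + t^5 + t^3

Answer: -t^8 + t^5 + t^3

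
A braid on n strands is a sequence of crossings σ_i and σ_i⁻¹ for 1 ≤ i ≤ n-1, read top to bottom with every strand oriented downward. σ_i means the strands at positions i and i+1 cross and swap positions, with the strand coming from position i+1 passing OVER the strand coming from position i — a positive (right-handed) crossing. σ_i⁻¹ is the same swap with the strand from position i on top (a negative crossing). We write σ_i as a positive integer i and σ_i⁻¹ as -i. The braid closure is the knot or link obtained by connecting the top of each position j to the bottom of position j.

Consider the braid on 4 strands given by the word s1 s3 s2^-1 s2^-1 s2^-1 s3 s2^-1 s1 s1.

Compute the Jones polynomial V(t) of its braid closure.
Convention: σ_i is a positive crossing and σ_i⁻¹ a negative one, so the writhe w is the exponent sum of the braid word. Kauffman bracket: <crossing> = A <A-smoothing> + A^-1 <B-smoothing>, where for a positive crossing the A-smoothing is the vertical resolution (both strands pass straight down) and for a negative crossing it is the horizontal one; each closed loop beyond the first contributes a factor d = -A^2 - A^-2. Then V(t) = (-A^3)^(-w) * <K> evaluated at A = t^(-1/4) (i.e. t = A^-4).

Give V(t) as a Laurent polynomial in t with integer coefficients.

Braid: s1 s3 s2^-1 s2^-1 s2^-1 s3 s2^-1 s1 s1 on 4 strands, 9 crossings.
Writhe w = (#positive) - (#negative) = 5 - 4 = 1.
Computing the Kauffman bracket via state sum. There are 2^9 = 512 states.
For each crossing: s=0 is the vertical smoothing, s=1 horizontal. Crossing k contributes A^(sign_k * (1 - 2*s_k)); loop factor d = -A^2 - A^-2.
Tabulate the states by total A-exponent and number of loops L (A-exp: L × count):
  A^9: L=6 ×1
  A^7: L=5 ×9
  A^5: L=4 ×33, L=6 ×3
  A^3: L=3 ×64, L=5 ×19, L=7 ×1
  A^1: L=2 ×68, L=4 ×52, L=6 ×6
  A^-1: L=1 ×33, L=3 ×75, L=5 ×18
  A^-3: L=2 ×51, L=4 ×32, L=6 ×1
  A^-5: L=3 ×32, L=5 ×4
  A^-7: L=4 ×9
  A^-9: L=5 ×1
Each group contributes A^e * Σ count * d^(L-1):
Powers of d = -A^2 - A^-2: d^2 = A^4 + 2 + A^-4; d^3 = -A^6 - 3*A^2 - 3*A^-2 - A^-6; d^4 = A^8 + 4*A^4 + 6 + 4*A^-4 + A^-8; d^5 = -A^10 - 5*A^6 - 10*A^2 - 10*A^-2 - 5*A^-6 - A^-10; d^6 = A^12 + 6*A^8 + 15*A^4 + 20 + 15*A^-4 + 6*A^-8 + A^-12.
  A^9 * (d^5) = -A^19 - 5*A^15 - 10*A^11 - 10*A^7 - 5*A^3 - A^-1
  A^7 * (9*d^4) = 9*A^15 + 36*A^11 + 54*A^7 + 36*A^3 + 9*A^-1
  A^5 * (33*d^3 + 3*d^5) = -3*A^15 - 48*A^11 - 129*A^7 - 129*A^3 - 48*A^-1 - 3*A^-5
  A^3 * (64*d^2 + 19*d^4 + d^6) = A^15 + 25*A^11 + 155*A^7 + 262*A^3 + 155*A^-1 + 25*A^-5 + A^-9
  A^1 * (68*d + 52*d^3 + 6*d^5) = -6*A^11 - 82*A^7 - 284*A^3 - 284*A^-1 - 82*A^-5 - 6*A^-9
  A^-1 * (33 + 75*d^2 + 18*d^4) = 18*A^7 + 147*A^3 + 291*A^-1 + 147*A^-5 + 18*A^-9
  A^-3 * (51*d + 32*d^3 + d^5) = -A^7 - 37*A^3 - 157*A^-1 - 157*A^-5 - 37*A^-9 - A^-13
  A^-5 * (32*d^2 + 4*d^4) = 4*A^3 + 48*A^-1 + 88*A^-5 + 48*A^-9 + 4*A^-13
  A^-7 * (9*d^3) = -9*A^-1 - 27*A^-5 - 27*A^-9 - 9*A^-13
  A^-9 * (d^4) = A^-1 + 4*A^-5 + 6*A^-9 + 4*A^-13 + A^-17
Summing the groups: <K> = -A^19 + 2*A^15 - 3*A^11 + 5*A^7 - 6*A^3 + 5*A^-1 - 5*A^-5 + 3*A^-9 - 2*A^-13 + A^-17
Normalise by the writhe: (-A^3)^(-w) = (-A^3)^(-1) = -A^-3, so f(A) = -A^-3 * <K> = A^16 - 2*A^12 + 3*A^8 - 5*A^4 + 6 - 5*A^-4 + 5*A^-8 - 3*A^-12 + 2*A^-16 - A^-20.
Substitute A = t^(-1/4), i.e. A^e → t^(-e/4): V(t) = -t^5 + 2*t^4 - 3*t^3 + 5*t^2 - 5*t + 6 - 5*t^-1 + 3*t^-2 - 2*t^-3 + t^-4

Answer: -t^5 + 2*t^4 - 3*t^3 + 5*t^2 - 5*t + 6 - 5*t^-1 + 3*t^-2 - 2*t^-3 + t^-4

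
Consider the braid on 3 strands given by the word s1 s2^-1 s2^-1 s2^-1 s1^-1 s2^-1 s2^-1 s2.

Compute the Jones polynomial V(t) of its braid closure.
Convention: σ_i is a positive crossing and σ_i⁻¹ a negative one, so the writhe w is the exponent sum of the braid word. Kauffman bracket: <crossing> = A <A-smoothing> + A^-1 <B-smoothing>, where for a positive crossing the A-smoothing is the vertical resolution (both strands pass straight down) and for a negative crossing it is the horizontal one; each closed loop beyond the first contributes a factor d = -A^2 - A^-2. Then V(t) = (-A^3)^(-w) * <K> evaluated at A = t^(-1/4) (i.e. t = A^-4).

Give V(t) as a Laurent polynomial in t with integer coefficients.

First cancel adjacent σ_i σ_i⁻¹ pairs (Reidemeister II — same braid, same closure): s1 s2^-1 s2^-1 s2^-1 s1^-1 s2^-1 s2^-1 s2 → s1 s2^-1 s2^-1 s2^-1 s1^-1 s2^-1.
Braid: s1 s2^-1 s2^-1 s2^-1 s1^-1 s2^-1 on 3 strands, 6 crossings.
Writhe w = (#positive) - (#negative) = 1 - 5 = -4.
Enumerate smoothing states for the bracket polynomial. There are 2^6 = 64 states.
Smooth each crossing (0=||, 1=⌣⌢); contribution A^(Σ sign_k(1-2s_k)) * d^(L-1).
Tabulate the states by total A-exponent and number of loops L (A-exp: L × count):
  A^6: L=4 ×1
  A^4: L=3 ×5, L=5 ×1
  A^2: L=2 ×9, L=4 ×6
  A^0: L=1 ×7, L=3 ×13
  A^-2: L=2 ×15
  A^-4: L=1 ×4, L=3 ×2
  A^-6: L=2 ×1
Each group contributes A^e * Σ count * d^(L-1):
Powers of d = -A^2 - A^-2: d^2 = A^4 + 2 + A^-4; d^3 = -A^6 - 3*A^2 - 3*A^-2 - A^-6; d^4 = A^8 + 4*A^4 + 6 + 4*A^-4 + A^-8.
  A^6 * (d^3) = -A^12 - 3*A^8 - 3*A^4 - 1
  A^4 * (5*d^2 + d^4) = A^12 + 9*A^8 + 16*A^4 + 9 + A^-4
  A^2 * (9*d + 6*d^3) = -6*A^8 - 27*A^4 - 27 - 6*A^-4
  A^0 * (7 + 13*d^2) = 13*A^4 + 33 + 13*A^-4
  A^-2 * (15*d) = -15 - 15*A^-4
  A^-4 * (4 + 2*d^2) = 2 + 8*A^-4 + 2*A^-8
  A^-6 * (d) = -A^-4 - A^-8
Summing the groups: <K> = -A^4 + 1 + A^-8
Normalise by the writhe: (-A^3)^(-w) = (-A^3)^(4) = A^12, so f(A) = A^12 * <K> = -A^16 + A^12 + A^4.
Substitute A = t^(-1/4), i.e. A^e → t^(-e/4): V(t) = t^-1 + t^-3 - t^-4

Answer: t^-1 + t^-3 - t^-4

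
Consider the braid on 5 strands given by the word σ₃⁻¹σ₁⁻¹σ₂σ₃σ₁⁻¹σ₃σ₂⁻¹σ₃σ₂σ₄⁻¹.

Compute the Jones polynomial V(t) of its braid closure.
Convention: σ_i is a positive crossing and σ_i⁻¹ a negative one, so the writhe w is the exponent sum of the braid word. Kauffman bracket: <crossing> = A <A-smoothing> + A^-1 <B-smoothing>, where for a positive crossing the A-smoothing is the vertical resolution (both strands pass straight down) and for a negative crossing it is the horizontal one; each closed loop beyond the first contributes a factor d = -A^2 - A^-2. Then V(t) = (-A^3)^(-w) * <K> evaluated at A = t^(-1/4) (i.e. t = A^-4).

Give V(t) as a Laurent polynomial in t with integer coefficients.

-t^5 + 2*t^4 - 2*t^3 + 3*t^2 - 3*t + 3 - 2*t^-1 + t^-2

Derivation:
The presented braid s3^-1 s1^-1 s2 s3 s1^-1 s3 s2^-1 s3 s2 s4^-1 on 5 strands reduces by inverse Markov moves (closure unchanged at each step):
  Destabilize: the word has the form β·s4^-1 where s4^-1 occurs only as the final letter (β ∈ B_4); drop it and the last strand → 4 strands.
Reduced to β = s3^-1 s1^-1 s2 s3 s1^-1 s3 s2^-1 s3 s2 on 4 strands, 9 crossings.
Compute on β:
Braid: s3^-1 s1^-1 s2 s3 s1^-1 s3 s2^-1 s3 s2 on 4 strands, 9 crossings.
Writhe w = (#positive) - (#negative) = 5 - 4 = 1.
Enumerate smoothing states for the bracket polynomial. There are 2^9 = 512 states.
Each crossing splits two ways (0=vertical, 1=horizontal). The state's weight is A^(#A-smoothings - #B-smoothings) * d^(loops - 1).
Tabulate the states by total A-exponent and number of loops L (A-exp: L × count):
  A^9: L=2 ×1
  A^7: L=1 ×3, L=3 ×6
  A^5: L=2 ×26, L=4 ×10
  A^3: L=1 ×21, L=3 ×58, L=5 ×5
  A^1: L=2 ×86, L=4 ×39, L=6 ×1
  A^-1: L=1 ×35, L=3 ×80, L=5 ×11
  A^-3: L=2 ×53, L=4 ×30, L=6 ×1
  A^-5: L=3 ×32, L=5 ×4
  A^-7: L=4 ×9
  A^-9: L=5 ×1
Each group contributes A^e * Σ count * d^(L-1):
Powers of d = -A^2 - A^-2: d^2 = A^4 + 2 + A^-4; d^3 = -A^6 - 3*A^2 - 3*A^-2 - A^-6; d^4 = A^8 + 4*A^4 + 6 + 4*A^-4 + A^-8; d^5 = -A^10 - 5*A^6 - 10*A^2 - 10*A^-2 - 5*A^-6 - A^-10.
  A^9 * (d) = -A^11 - A^7
  A^7 * (3 + 6*d^2) = 6*A^11 + 15*A^7 + 6*A^3
  A^5 * (26*d + 10*d^3) = -10*A^11 - 56*A^7 - 56*A^3 - 10*A^-1
  A^3 * (21 + 58*d^2 + 5*d^4) = 5*A^11 + 78*A^7 + 167*A^3 + 78*A^-1 + 5*A^-5
  A^1 * (86*d + 39*d^3 + d^5) = -A^11 - 44*A^7 - 213*A^3 - 213*A^-1 - 44*A^-5 - A^-9
  A^-1 * (35 + 80*d^2 + 11*d^4) = 11*A^7 + 124*A^3 + 261*A^-1 + 124*A^-5 + 11*A^-9
  A^-3 * (53*d + 30*d^3 + d^5) = -A^7 - 35*A^3 - 153*A^-1 - 153*A^-5 - 35*A^-9 - A^-13
  A^-5 * (32*d^2 + 4*d^4) = 4*A^3 + 48*A^-1 + 88*A^-5 + 48*A^-9 + 4*A^-13
  A^-7 * (9*d^3) = -9*A^-1 - 27*A^-5 - 27*A^-9 - 9*A^-13
  A^-9 * (d^4) = A^-1 + 4*A^-5 + 6*A^-9 + 4*A^-13 + A^-17
Summing the groups: <K> = -A^11 + 2*A^7 - 3*A^3 + 3*A^-1 - 3*A^-5 + 2*A^-9 - 2*A^-13 + A^-17
Normalise by the writhe: (-A^3)^(-w) = (-A^3)^(-1) = -A^-3, so f(A) = -A^-3 * <K> = A^8 - 2*A^4 + 3 - 3*A^-4 + 3*A^-8 - 2*A^-12 + 2*A^-16 - A^-20.
Substitute A = t^(-1/4), i.e. A^e → t^(-e/4): V(t) = -t^5 + 2*t^4 - 2*t^3 + 3*t^2 - 3*t + 3 - 2*t^-1 + t^-2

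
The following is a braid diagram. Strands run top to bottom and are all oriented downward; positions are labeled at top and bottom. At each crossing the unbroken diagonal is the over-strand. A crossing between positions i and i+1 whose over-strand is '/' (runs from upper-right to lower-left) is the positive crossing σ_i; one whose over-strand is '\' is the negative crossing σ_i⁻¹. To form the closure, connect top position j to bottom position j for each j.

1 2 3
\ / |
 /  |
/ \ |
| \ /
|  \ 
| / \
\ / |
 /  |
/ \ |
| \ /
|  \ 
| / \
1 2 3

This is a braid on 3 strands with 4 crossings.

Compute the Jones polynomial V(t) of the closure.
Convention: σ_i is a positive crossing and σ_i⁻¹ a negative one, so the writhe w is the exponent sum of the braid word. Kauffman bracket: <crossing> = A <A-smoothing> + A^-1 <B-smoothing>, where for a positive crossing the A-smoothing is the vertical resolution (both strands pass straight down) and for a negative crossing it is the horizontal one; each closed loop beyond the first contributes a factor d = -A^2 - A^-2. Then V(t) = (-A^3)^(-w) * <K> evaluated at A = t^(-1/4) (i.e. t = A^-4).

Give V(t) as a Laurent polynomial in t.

Reading the diagram top to bottom ('/'-over between positions i,i+1 = s_i, '\'-over = s_i^-1): braid word = s1 s2^-1 s1 s2^-1.
Braid: s1 s2^-1 s1 s2^-1 on 3 strands, 4 crossings.
Writhe w = (#positive) - (#negative) = 2 - 2 = 0.
Computing the Kauffman bracket via state sum. There are 2^4 = 16 states.
Smooth each crossing (0=||, 1=⌣⌢); contribution A^(Σ sign_k(1-2s_k)) * d^(L-1).
  state 0000: A-exp=+0, loops=3, term = A^0 * d^2
  state 0001: A-exp=+2, loops=2, term = A^2 * d^1
  state 0010: A-exp=-2, loops=2, term = A^-2 * d^1
  state 0011: A-exp=+0, loops=1, term = A^0 * d^0
  state 0100: A-exp=+2, loops=2, term = A^2 * d^1
  state 0101: A-exp=+4, loops=3, term = A^4 * d^2
  state 0110: A-exp=+0, loops=1, term = A^0 * d^0
  state 0111: A-exp=+2, loops=2, term = A^2 * d^1
  state 1000: A-exp=-2, loops=2, term = A^-2 * d^1
  state 1001: A-exp=+0, loops=1, term = A^0 * d^0
  state 1010: A-exp=-4, loops=3, term = A^-4 * d^2
  state 1011: A-exp=-2, loops=2, term = A^-2 * d^1
  state 1100: A-exp=+0, loops=1, term = A^0 * d^0
  state 1101: A-exp=+2, loops=2, term = A^2 * d^1
  state 1110: A-exp=-2, loops=2, term = A^-2 * d^1
  state 1111: A-exp=+0, loops=1, term = A^0 * d^0
Collect the terms by A-exponent (count of states per loop number):
Powers of d = -A^2 - A^-2: d^2 = A^4 + 2 + A^-4.
  A^4 * (d^2) = A^8 + 2*A^4 + 1
  A^2 * (4*d) = -4*A^4 - 4
  A^0 * (5 + d^2) = A^4 + 7 + A^-4
  A^-2 * (4*d) = -4 - 4*A^-4
  A^-4 * (d^2) = 1 + 2*A^-4 + A^-8
Summing the groups: <K> = A^8 - A^4 + 1 - A^-4 + A^-8
Normalise by the writhe: (-A^3)^(-w) = (-A^3)^(0) = 1, so f(A) = 1 * <K> = A^8 - A^4 + 1 - A^-4 + A^-8.
Substitute A = t^(-1/4), i.e. A^e → t^(-e/4): V(t) = t^2 - t + 1 - t^-1 + t^-2

Answer: t^2 - t + 1 - t^-1 + t^-2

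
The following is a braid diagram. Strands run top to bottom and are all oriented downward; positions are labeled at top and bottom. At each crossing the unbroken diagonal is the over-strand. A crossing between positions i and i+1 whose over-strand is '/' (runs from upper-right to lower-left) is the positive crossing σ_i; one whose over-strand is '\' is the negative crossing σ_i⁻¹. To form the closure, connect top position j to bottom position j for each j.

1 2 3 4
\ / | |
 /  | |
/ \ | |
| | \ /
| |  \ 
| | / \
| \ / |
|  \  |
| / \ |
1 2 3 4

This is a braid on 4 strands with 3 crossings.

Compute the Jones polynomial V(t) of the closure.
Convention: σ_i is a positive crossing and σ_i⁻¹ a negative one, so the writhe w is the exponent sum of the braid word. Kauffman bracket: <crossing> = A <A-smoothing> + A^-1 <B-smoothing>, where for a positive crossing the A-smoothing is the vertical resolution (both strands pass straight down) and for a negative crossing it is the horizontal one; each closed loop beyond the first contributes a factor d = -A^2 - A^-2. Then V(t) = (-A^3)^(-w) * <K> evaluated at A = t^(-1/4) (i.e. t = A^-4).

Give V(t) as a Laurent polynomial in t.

Reading the diagram top to bottom ('/'-over between positions i,i+1 = s_i, '\'-over = s_i^-1): braid word = s1 s3^-1 s2^-1.
Braid: s1 s3^-1 s2^-1 on 4 strands, 3 crossings.
Writhe w = (#positive) - (#negative) = 1 - 2 = -1.
State-sum expansion of <K>. There are 2^3 = 8 states.
Smooth each crossing (0=||, 1=⌣⌢); contribution A^(Σ sign_k(1-2s_k)) * d^(L-1).
  state 000: A-exp=-1, loops=4, term = A^-1 * d^3
  state 001: A-exp=+1, loops=3, term = A^1 * d^2
  state 010: A-exp=+1, loops=3, term = A^1 * d^2
  state 011: A-exp=+3, loops=2, term = A^3 * d^1
  state 100: A-exp=-3, loops=3, term = A^-3 * d^2
  state 101: A-exp=-1, loops=2, term = A^-1 * d^1
  state 110: A-exp=-1, loops=2, term = A^-1 * d^1
  state 111: A-exp=+1, loops=1, term = A^1 * d^0
Collect the terms by A-exponent (count of states per loop number):
Powers of d = -A^2 - A^-2: d^2 = A^4 + 2 + A^-4; d^3 = -A^6 - 3*A^2 - 3*A^-2 - A^-6.
  A^3 * (d) = -A^5 - A
  A^1 * (1 + 2*d^2) = 2*A^5 + 5*A + 2*A^-3
  A^-1 * (2*d + d^3) = -A^5 - 5*A - 5*A^-3 - A^-7
  A^-3 * (d^2) = A + 2*A^-3 + A^-7
Summing the groups: <K> = -A^-3
Normalise by the writhe: (-A^3)^(-w) = (-A^3)^(1) = -A^3, so f(A) = -A^3 * <K> = 1.
Substitute A = t^(-1/4), i.e. A^e → t^(-e/4): V(t) = 1

Answer: 1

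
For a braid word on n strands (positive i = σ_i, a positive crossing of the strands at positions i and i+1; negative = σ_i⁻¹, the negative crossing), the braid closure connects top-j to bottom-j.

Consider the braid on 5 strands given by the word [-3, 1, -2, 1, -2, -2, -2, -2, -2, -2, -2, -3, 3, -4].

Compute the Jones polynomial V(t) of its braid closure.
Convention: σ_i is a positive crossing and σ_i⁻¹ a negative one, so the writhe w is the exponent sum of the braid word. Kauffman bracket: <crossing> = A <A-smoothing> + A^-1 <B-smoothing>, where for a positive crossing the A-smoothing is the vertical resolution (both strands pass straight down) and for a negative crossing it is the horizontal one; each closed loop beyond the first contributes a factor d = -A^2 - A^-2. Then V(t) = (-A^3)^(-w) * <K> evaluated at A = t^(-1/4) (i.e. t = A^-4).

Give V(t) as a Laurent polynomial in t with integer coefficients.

t^-1 - t^-2 + 2*t^-3 - 2*t^-4 + 3*t^-5 - 3*t^-6 + 3*t^-7 - 3*t^-8 + 2*t^-9 - 2*t^-10 + t^-11

Derivation:
The presented braid s3^-1 s1 s2^-1 s1 s2^-1 s2^-1 s2^-1 s2^-1 s2^-1 s2^-1 s2^-1 s3^-1 s3 s4^-1 on 5 strands reduces by inverse Markov moves (closure unchanged at each step):
  Destabilize: the word has the form β·s4^-1 where s4^-1 occurs only as the final letter (β ∈ B_4); drop it and the last strand → 4 strands.
  Deconjugate: the word is γ·β·γ⁻¹ with γ = s3^-1 (prefix) and γ⁻¹ = s3 (suffix); strip both.
  Destabilize: the word has the form β·s3^-1 where s3^-1 occurs only as the final letter (β ∈ B_3); drop it and the last strand → 3 strands.
Reduced to β = s1 s2^-1 s1 s2^-1 s2^-1 s2^-1 s2^-1 s2^-1 s2^-1 s2^-1 on 3 strands, 10 crossings.
Compute on β:
Braid: s1 s2^-1 s1 s2^-1 s2^-1 s2^-1 s2^-1 s2^-1 s2^-1 s2^-1 on 3 strands, 10 crossings.
Writhe w = (#positive) - (#negative) = 2 - 8 = -6.
Enumerate smoothing states for the bracket polynomial. There are 2^10 = 1024 states.
Each crossing splits two ways (0=vertical, 1=horizontal). The state's weight is A^(#A-smoothings - #B-smoothings) * d^(loops - 1).
Tabulate the states by total A-exponent and number of loops L (A-exp: L × count):
  A^10: L=9 ×1
  A^8: L=8 ×10
  A^6: L=7 ×45
  A^4: L=6 ×119, L=8 ×1
  A^2: L=5 ×203, L=7 ×7
  A^0: L=4 ×231, L=6 ×21
  A^-2: L=3 ×175, L=5 ×35
  A^-4: L=2 ×85, L=4 ×35
  A^-6: L=1 ×23, L=3 ×22
  A^-8: L=2 ×10
  A^-10: L=3 ×1
Each group contributes A^e * Σ count * d^(L-1):
Powers of d = -A^2 - A^-2: d^2 = A^4 + 2 + A^-4; d^3 = -A^6 - 3*A^2 - 3*A^-2 - A^-6; d^4 = A^8 + 4*A^4 + 6 + 4*A^-4 + A^-8; d^5 = -A^10 - 5*A^6 - 10*A^2 - 10*A^-2 - 5*A^-6 - A^-10; d^6 = A^12 + 6*A^8 + 15*A^4 + 20 + 15*A^-4 + 6*A^-8 + A^-12; d^7 = -A^14 - 7*A^10 - 21*A^6 - 35*A^2 - 35*A^-2 - 21*A^-6 - 7*A^-10 - A^-14; d^8 = A^16 + 8*A^12 + 28*A^8 + 56*A^4 + 70 + 56*A^-4 + 28*A^-8 + 8*A^-12 + A^-16.
  A^10 * (d^8) = A^26 + 8*A^22 + 28*A^18 + 56*A^14 + 70*A^10 + 56*A^6 + 28*A^2 + 8*A^-2 + A^-6
  A^8 * (10*d^7) = -10*A^22 - 70*A^18 - 210*A^14 - 350*A^10 - 350*A^6 - 210*A^2 - 70*A^-2 - 10*A^-6
  A^6 * (45*d^6) = 45*A^18 + 270*A^14 + 675*A^10 + 900*A^6 + 675*A^2 + 270*A^-2 + 45*A^-6
  A^4 * (119*d^5 + d^7) = -A^18 - 126*A^14 - 616*A^10 - 1225*A^6 - 1225*A^2 - 616*A^-2 - 126*A^-6 - A^-10
  A^2 * (203*d^4 + 7*d^6) = 7*A^14 + 245*A^10 + 917*A^6 + 1358*A^2 + 917*A^-2 + 245*A^-6 + 7*A^-10
  A^0 * (231*d^3 + 21*d^5) = -21*A^10 - 336*A^6 - 903*A^2 - 903*A^-2 - 336*A^-6 - 21*A^-10
  A^-2 * (175*d^2 + 35*d^4) = 35*A^6 + 315*A^2 + 560*A^-2 + 315*A^-6 + 35*A^-10
  A^-4 * (85*d + 35*d^3) = -35*A^2 - 190*A^-2 - 190*A^-6 - 35*A^-10
  A^-6 * (23 + 22*d^2) = 22*A^-2 + 67*A^-6 + 22*A^-10
  A^-8 * (10*d) = -10*A^-6 - 10*A^-10
  A^-10 * (d^2) = A^-6 + 2*A^-10 + A^-14
Summing the groups: <K> = A^26 - 2*A^22 + 2*A^18 - 3*A^14 + 3*A^10 - 3*A^6 + 3*A^2 - 2*A^-2 + 2*A^-6 - A^-10 + A^-14
Normalise by the writhe: (-A^3)^(-w) = (-A^3)^(6) = A^18, so f(A) = A^18 * <K> = A^44 - 2*A^40 + 2*A^36 - 3*A^32 + 3*A^28 - 3*A^24 + 3*A^20 - 2*A^16 + 2*A^12 - A^8 + A^4.
Substitute A = t^(-1/4), i.e. A^e → t^(-e/4): V(t) = t^-1 - t^-2 + 2*t^-3 - 2*t^-4 + 3*t^-5 - 3*t^-6 + 3*t^-7 - 3*t^-8 + 2*t^-9 - 2*t^-10 + t^-11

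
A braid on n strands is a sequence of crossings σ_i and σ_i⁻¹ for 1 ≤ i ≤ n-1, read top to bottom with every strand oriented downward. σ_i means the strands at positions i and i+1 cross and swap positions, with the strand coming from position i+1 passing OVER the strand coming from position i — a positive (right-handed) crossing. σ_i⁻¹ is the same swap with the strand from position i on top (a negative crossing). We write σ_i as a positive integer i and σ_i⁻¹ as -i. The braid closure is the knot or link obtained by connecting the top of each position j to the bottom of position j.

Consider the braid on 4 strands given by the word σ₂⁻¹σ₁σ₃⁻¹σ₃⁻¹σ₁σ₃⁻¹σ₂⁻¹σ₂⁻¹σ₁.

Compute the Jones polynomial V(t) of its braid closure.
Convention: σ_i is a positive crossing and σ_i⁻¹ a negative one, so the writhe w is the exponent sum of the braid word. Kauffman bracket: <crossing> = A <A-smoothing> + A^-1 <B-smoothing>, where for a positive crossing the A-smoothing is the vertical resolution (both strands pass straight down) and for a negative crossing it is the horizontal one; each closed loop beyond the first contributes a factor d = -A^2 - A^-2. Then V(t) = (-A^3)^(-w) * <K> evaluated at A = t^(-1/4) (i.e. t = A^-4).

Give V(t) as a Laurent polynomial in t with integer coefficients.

-t^2 + 2*t - 3 + 6*t^-1 - 6*t^-2 + 7*t^-3 - 6*t^-4 + 4*t^-5 - 3*t^-6 + t^-7

Derivation:
Braid: s2^-1 s1 s3^-1 s3^-1 s1 s3^-1 s2^-1 s2^-1 s1 on 4 strands, 9 crossings.
Writhe w = (#positive) - (#negative) = 3 - 6 = -3.
State-sum expansion of <K>. There are 2^9 = 512 states.
Smooth each crossing (0=||, 1=⌣⌢); contribution A^(Σ sign_k(1-2s_k)) * d^(L-1).
Tabulate the states by total A-exponent and number of loops L (A-exp: L × count):
  A^9: L=6 ×1
  A^7: L=5 ×9
  A^5: L=4 ×35, L=6 ×1
  A^3: L=3 ×73, L=5 ×11
  A^1: L=2 ×81, L=4 ×44, L=6 ×1
  A^-1: L=1 ×39, L=3 ×77, L=5 ×10
  A^-3: L=2 ×55, L=4 ×28, L=6 ×1
  A^-5: L=3 ×32, L=5 ×4
  A^-7: L=4 ×9
  A^-9: L=5 ×1
Each group contributes A^e * Σ count * d^(L-1):
Powers of d = -A^2 - A^-2: d^2 = A^4 + 2 + A^-4; d^3 = -A^6 - 3*A^2 - 3*A^-2 - A^-6; d^4 = A^8 + 4*A^4 + 6 + 4*A^-4 + A^-8; d^5 = -A^10 - 5*A^6 - 10*A^2 - 10*A^-2 - 5*A^-6 - A^-10.
  A^9 * (d^5) = -A^19 - 5*A^15 - 10*A^11 - 10*A^7 - 5*A^3 - A^-1
  A^7 * (9*d^4) = 9*A^15 + 36*A^11 + 54*A^7 + 36*A^3 + 9*A^-1
  A^5 * (35*d^3 + d^5) = -A^15 - 40*A^11 - 115*A^7 - 115*A^3 - 40*A^-1 - A^-5
  A^3 * (73*d^2 + 11*d^4) = 11*A^11 + 117*A^7 + 212*A^3 + 117*A^-1 + 11*A^-5
  A^1 * (81*d + 44*d^3 + d^5) = -A^11 - 49*A^7 - 223*A^3 - 223*A^-1 - 49*A^-5 - A^-9
  A^-1 * (39 + 77*d^2 + 10*d^4) = 10*A^7 + 117*A^3 + 253*A^-1 + 117*A^-5 + 10*A^-9
  A^-3 * (55*d + 28*d^3 + d^5) = -A^7 - 33*A^3 - 149*A^-1 - 149*A^-5 - 33*A^-9 - A^-13
  A^-5 * (32*d^2 + 4*d^4) = 4*A^3 + 48*A^-1 + 88*A^-5 + 48*A^-9 + 4*A^-13
  A^-7 * (9*d^3) = -9*A^-1 - 27*A^-5 - 27*A^-9 - 9*A^-13
  A^-9 * (d^4) = A^-1 + 4*A^-5 + 6*A^-9 + 4*A^-13 + A^-17
Summing the groups: <K> = -A^19 + 3*A^15 - 4*A^11 + 6*A^7 - 7*A^3 + 6*A^-1 - 6*A^-5 + 3*A^-9 - 2*A^-13 + A^-17
Normalise by the writhe: (-A^3)^(-w) = (-A^3)^(3) = -A^9, so f(A) = -A^9 * <K> = A^28 - 3*A^24 + 4*A^20 - 6*A^16 + 7*A^12 - 6*A^8 + 6*A^4 - 3 + 2*A^-4 - A^-8.
Substitute A = t^(-1/4), i.e. A^e → t^(-e/4): V(t) = -t^2 + 2*t - 3 + 6*t^-1 - 6*t^-2 + 7*t^-3 - 6*t^-4 + 4*t^-5 - 3*t^-6 + t^-7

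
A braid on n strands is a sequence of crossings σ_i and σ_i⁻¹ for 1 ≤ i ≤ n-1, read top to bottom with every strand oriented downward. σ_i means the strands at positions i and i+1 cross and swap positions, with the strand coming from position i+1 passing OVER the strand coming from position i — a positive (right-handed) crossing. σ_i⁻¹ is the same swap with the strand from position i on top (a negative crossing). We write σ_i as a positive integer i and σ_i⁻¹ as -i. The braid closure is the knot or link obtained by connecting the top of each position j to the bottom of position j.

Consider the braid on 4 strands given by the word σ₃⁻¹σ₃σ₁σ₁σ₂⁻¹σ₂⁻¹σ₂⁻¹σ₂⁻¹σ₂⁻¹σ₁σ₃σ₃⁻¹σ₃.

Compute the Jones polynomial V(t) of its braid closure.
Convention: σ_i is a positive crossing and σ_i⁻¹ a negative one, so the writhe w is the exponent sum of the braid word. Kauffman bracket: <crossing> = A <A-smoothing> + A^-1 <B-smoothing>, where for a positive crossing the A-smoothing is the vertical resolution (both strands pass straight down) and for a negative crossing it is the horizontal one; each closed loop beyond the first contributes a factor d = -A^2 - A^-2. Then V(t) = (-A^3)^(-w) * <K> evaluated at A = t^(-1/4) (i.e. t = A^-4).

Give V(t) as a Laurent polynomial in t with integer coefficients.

-t^2 + t - 1 + 3*t^-1 - 2*t^-2 + 3*t^-3 - 2*t^-4 + t^-5 - t^-6

Derivation:
The presented braid s3^-1 s3 s1 s1 s2^-1 s2^-1 s2^-1 s2^-1 s2^-1 s1 s3 s3^-1 s3 on 4 strands reduces by inverse Markov moves (closure unchanged at each step):
  Deconjugate: the word is γ·β·γ⁻¹ with γ = s3^-1 s3 (prefix) and γ⁻¹ = s3^-1 s3 (suffix); strip both.
  Destabilize: the word has the form β·s3 where s3 occurs only as the final letter (β ∈ B_3); drop it and the last strand → 3 strands.
Reduced to β = s1 s1 s2^-1 s2^-1 s2^-1 s2^-1 s2^-1 s1 on 3 strands, 8 crossings.
Compute on β:
Braid: s1 s1 s2^-1 s2^-1 s2^-1 s2^-1 s2^-1 s1 on 3 strands, 8 crossings.
Writhe w = (#positive) - (#negative) = 3 - 5 = -2.
Enumerate smoothing states for the bracket polynomial. There are 2^8 = 256 states.
Each crossing splits two ways (0=vertical, 1=horizontal). The state's weight is A^(#A-smoothings - #B-smoothings) * d^(loops - 1).
Tabulate the states by total A-exponent and number of loops L (A-exp: L × count):
  A^8: L=6 ×1
  A^6: L=5 ×8
  A^4: L=4 ×25, L=6 ×3
  A^2: L=3 ×40, L=5 ×15, L=7 ×1
  A^0: L=2 ×35, L=4 ×30, L=6 ×5
  A^-2: L=1 ×15, L=3 ×31, L=5 ×10
  A^-4: L=2 ×18, L=4 ×10
  A^-6: L=3 ×8
  A^-8: L=4 ×1
Each group contributes A^e * Σ count * d^(L-1):
Powers of d = -A^2 - A^-2: d^2 = A^4 + 2 + A^-4; d^3 = -A^6 - 3*A^2 - 3*A^-2 - A^-6; d^4 = A^8 + 4*A^4 + 6 + 4*A^-4 + A^-8; d^5 = -A^10 - 5*A^6 - 10*A^2 - 10*A^-2 - 5*A^-6 - A^-10; d^6 = A^12 + 6*A^8 + 15*A^4 + 20 + 15*A^-4 + 6*A^-8 + A^-12.
  A^8 * (d^5) = -A^18 - 5*A^14 - 10*A^10 - 10*A^6 - 5*A^2 - A^-2
  A^6 * (8*d^4) = 8*A^14 + 32*A^10 + 48*A^6 + 32*A^2 + 8*A^-2
  A^4 * (25*d^3 + 3*d^5) = -3*A^14 - 40*A^10 - 105*A^6 - 105*A^2 - 40*A^-2 - 3*A^-6
  A^2 * (40*d^2 + 15*d^4 + d^6) = A^14 + 21*A^10 + 115*A^6 + 190*A^2 + 115*A^-2 + 21*A^-6 + A^-10
  A^0 * (35*d + 30*d^3 + 5*d^5) = -5*A^10 - 55*A^6 - 175*A^2 - 175*A^-2 - 55*A^-6 - 5*A^-10
  A^-2 * (15 + 31*d^2 + 10*d^4) = 10*A^6 + 71*A^2 + 137*A^-2 + 71*A^-6 + 10*A^-10
  A^-4 * (18*d + 10*d^3) = -10*A^2 - 48*A^-2 - 48*A^-6 - 10*A^-10
  A^-6 * (8*d^2) = 8*A^-2 + 16*A^-6 + 8*A^-10
  A^-8 * (d^3) = -A^-2 - 3*A^-6 - 3*A^-10 - A^-14
Summing the groups: <K> = -A^18 + A^14 - 2*A^10 + 3*A^6 - 2*A^2 + 3*A^-2 - A^-6 + A^-10 - A^-14
Normalise by the writhe: (-A^3)^(-w) = (-A^3)^(2) = A^6, so f(A) = A^6 * <K> = -A^24 + A^20 - 2*A^16 + 3*A^12 - 2*A^8 + 3*A^4 - 1 + A^-4 - A^-8.
Substitute A = t^(-1/4), i.e. A^e → t^(-e/4): V(t) = -t^2 + t - 1 + 3*t^-1 - 2*t^-2 + 3*t^-3 - 2*t^-4 + t^-5 - t^-6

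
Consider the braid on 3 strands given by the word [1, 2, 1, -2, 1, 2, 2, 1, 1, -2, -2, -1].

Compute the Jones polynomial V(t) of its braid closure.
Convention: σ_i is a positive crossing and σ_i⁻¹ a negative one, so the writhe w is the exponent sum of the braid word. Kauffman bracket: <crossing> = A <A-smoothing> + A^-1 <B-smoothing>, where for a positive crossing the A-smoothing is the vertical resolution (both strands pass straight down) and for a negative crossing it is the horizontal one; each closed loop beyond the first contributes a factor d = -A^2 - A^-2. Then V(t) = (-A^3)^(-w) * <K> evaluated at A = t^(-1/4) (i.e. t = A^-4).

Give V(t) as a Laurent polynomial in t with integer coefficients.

The presented braid s1 s2 s1 s2^-1 s1 s2 s2 s1 s1 s2^-1 s2^-1 s1^-1 on 3 strands reduces by inverse Markov moves (closure unchanged at each step):
  Deconjugate: the word is γ·β·γ⁻¹ with γ = s1 s2 (prefix) and γ⁻¹ = s2^-1 s1^-1 (suffix); strip both.
Reduced to β = s1 s2^-1 s1 s2 s2 s1 s1 s2^-1 on 3 strands, 8 crossings.
Compute on β:
Braid: s1 s2^-1 s1 s2 s2 s1 s1 s2^-1 on 3 strands, 8 crossings.
Writhe w = (#positive) - (#negative) = 6 - 2 = 4.
State-sum expansion of <K>. There are 2^8 = 256 states.
For each crossing: s=0 is the vertical smoothing, s=1 horizontal. Crossing k contributes A^(sign_k * (1 - 2*s_k)); loop factor d = -A^2 - A^-2.
Tabulate the states by total A-exponent and number of loops L (A-exp: L × count):
  A^8: L=3 ×1
  A^6: L=2 ×6, L=4 ×2
  A^4: L=1 ×11, L=3 ×16, L=5 ×1
  A^2: L=2 ×47, L=4 ×9
  A^0: L=1 ×26, L=3 ×43, L=5 ×1
  A^-2: L=2 ×41, L=4 ×15
  A^-4: L=3 ×26, L=5 ×2
  A^-6: L=4 ×8
  A^-8: L=5 ×1
Each group contributes A^e * Σ count * d^(L-1):
Powers of d = -A^2 - A^-2: d^2 = A^4 + 2 + A^-4; d^3 = -A^6 - 3*A^2 - 3*A^-2 - A^-6; d^4 = A^8 + 4*A^4 + 6 + 4*A^-4 + A^-8.
  A^8 * (d^2) = A^12 + 2*A^8 + A^4
  A^6 * (6*d + 2*d^3) = -2*A^12 - 12*A^8 - 12*A^4 - 2
  A^4 * (11 + 16*d^2 + d^4) = A^12 + 20*A^8 + 49*A^4 + 20 + A^-4
  A^2 * (47*d + 9*d^3) = -9*A^8 - 74*A^4 - 74 - 9*A^-4
  A^0 * (26 + 43*d^2 + d^4) = A^8 + 47*A^4 + 118 + 47*A^-4 + A^-8
  A^-2 * (41*d + 15*d^3) = -15*A^4 - 86 - 86*A^-4 - 15*A^-8
  A^-4 * (26*d^2 + 2*d^4) = 2*A^4 + 34 + 64*A^-4 + 34*A^-8 + 2*A^-12
  A^-6 * (8*d^3) = -8 - 24*A^-4 - 24*A^-8 - 8*A^-12
  A^-8 * (d^4) = 1 + 4*A^-4 + 6*A^-8 + 4*A^-12 + A^-16
Summing the groups: <K> = 2*A^8 - 2*A^4 + 3 - 3*A^-4 + 2*A^-8 - 2*A^-12 + A^-16
Normalise by the writhe: (-A^3)^(-w) = (-A^3)^(-4) = A^-12, so f(A) = A^-12 * <K> = 2*A^-4 - 2*A^-8 + 3*A^-12 - 3*A^-16 + 2*A^-20 - 2*A^-24 + A^-28.
Substitute A = t^(-1/4), i.e. A^e → t^(-e/4): V(t) = t^7 - 2*t^6 + 2*t^5 - 3*t^4 + 3*t^3 - 2*t^2 + 2*t

Answer: t^7 - 2*t^6 + 2*t^5 - 3*t^4 + 3*t^3 - 2*t^2 + 2*t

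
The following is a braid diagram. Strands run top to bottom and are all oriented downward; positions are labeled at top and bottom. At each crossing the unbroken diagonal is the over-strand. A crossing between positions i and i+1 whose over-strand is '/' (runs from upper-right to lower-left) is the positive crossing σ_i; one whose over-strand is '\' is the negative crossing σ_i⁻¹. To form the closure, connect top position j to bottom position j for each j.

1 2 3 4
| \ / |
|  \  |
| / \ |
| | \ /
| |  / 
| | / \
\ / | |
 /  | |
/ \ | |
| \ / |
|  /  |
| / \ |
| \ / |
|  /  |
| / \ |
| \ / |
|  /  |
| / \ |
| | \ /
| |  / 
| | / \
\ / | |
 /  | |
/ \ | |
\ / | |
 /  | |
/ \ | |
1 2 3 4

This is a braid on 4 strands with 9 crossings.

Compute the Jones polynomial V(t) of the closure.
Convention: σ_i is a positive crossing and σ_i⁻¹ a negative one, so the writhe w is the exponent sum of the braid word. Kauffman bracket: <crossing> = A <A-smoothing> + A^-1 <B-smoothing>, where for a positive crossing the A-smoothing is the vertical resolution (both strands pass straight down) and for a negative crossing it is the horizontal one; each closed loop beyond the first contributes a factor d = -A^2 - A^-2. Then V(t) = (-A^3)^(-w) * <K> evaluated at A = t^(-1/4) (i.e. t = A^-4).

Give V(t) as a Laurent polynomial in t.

Reading the diagram top to bottom ('/'-over between positions i,i+1 = s_i, '\'-over = s_i^-1): braid word = s2^-1 s3 s1 s2 s2 s2 s3 s1 s1.
Braid: s2^-1 s3 s1 s2 s2 s2 s3 s1 s1 on 4 strands, 9 crossings.
Writhe w = (#positive) - (#negative) = 8 - 1 = 7.
Computing the Kauffman bracket via state sum. There are 2^9 = 512 states.
Smooth each crossing (0=||, 1=⌣⌢); contribution A^(Σ sign_k(1-2s_k)) * d^(L-1).
Tabulate the states by total A-exponent and number of loops L (A-exp: L × count):
  A^9: L=3 ×1
  A^7: L=2 ×5, L=4 ×4
  A^5: L=1 ×6, L=3 ×27, L=5 ×3
  A^3: L=2 ×57, L=4 ×26, L=6 ×1
  A^1: L=1 ×39, L=3 ×77, L=5 ×10
  A^-1: L=2 ×81, L=4 ×44, L=6 ×1
  A^-3: L=3 ×73, L=5 ×11
  A^-5: L=4 ×35, L=6 ×1
  A^-7: L=5 ×9
  A^-9: L=6 ×1
Each group contributes A^e * Σ count * d^(L-1):
Powers of d = -A^2 - A^-2: d^2 = A^4 + 2 + A^-4; d^3 = -A^6 - 3*A^2 - 3*A^-2 - A^-6; d^4 = A^8 + 4*A^4 + 6 + 4*A^-4 + A^-8; d^5 = -A^10 - 5*A^6 - 10*A^2 - 10*A^-2 - 5*A^-6 - A^-10.
  A^9 * (d^2) = A^13 + 2*A^9 + A^5
  A^7 * (5*d + 4*d^3) = -4*A^13 - 17*A^9 - 17*A^5 - 4*A
  A^5 * (6 + 27*d^2 + 3*d^4) = 3*A^13 + 39*A^9 + 78*A^5 + 39*A + 3*A^-3
  A^3 * (57*d + 26*d^3 + d^5) = -A^13 - 31*A^9 - 145*A^5 - 145*A - 31*A^-3 - A^-7
  A^1 * (39 + 77*d^2 + 10*d^4) = 10*A^9 + 117*A^5 + 253*A + 117*A^-3 + 10*A^-7
  A^-1 * (81*d + 44*d^3 + d^5) = -A^9 - 49*A^5 - 223*A - 223*A^-3 - 49*A^-7 - A^-11
  A^-3 * (73*d^2 + 11*d^4) = 11*A^5 + 117*A + 212*A^-3 + 117*A^-7 + 11*A^-11
  A^-5 * (35*d^3 + d^5) = -A^5 - 40*A - 115*A^-3 - 115*A^-7 - 40*A^-11 - A^-15
  A^-7 * (9*d^4) = 9*A + 36*A^-3 + 54*A^-7 + 36*A^-11 + 9*A^-15
  A^-9 * (d^5) = -A - 5*A^-3 - 10*A^-7 - 10*A^-11 - 5*A^-15 - A^-19
Summing the groups: <K> = -A^13 + 2*A^9 - 5*A^5 + 5*A - 6*A^-3 + 6*A^-7 - 4*A^-11 + 3*A^-15 - A^-19
Normalise by the writhe: (-A^3)^(-w) = (-A^3)^(-7) = -A^-21, so f(A) = -A^-21 * <K> = A^-8 - 2*A^-12 + 5*A^-16 - 5*A^-20 + 6*A^-24 - 6*A^-28 + 4*A^-32 - 3*A^-36 + A^-40.
Substitute A = t^(-1/4), i.e. A^e → t^(-e/4): V(t) = t^10 - 3*t^9 + 4*t^8 - 6*t^7 + 6*t^6 - 5*t^5 + 5*t^4 - 2*t^3 + t^2

Answer: t^10 - 3*t^9 + 4*t^8 - 6*t^7 + 6*t^6 - 5*t^5 + 5*t^4 - 2*t^3 + t^2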